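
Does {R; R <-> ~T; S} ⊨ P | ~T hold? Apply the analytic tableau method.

Initial set: {T R; T (R <-> ~T); T S; F (P | ~T)}.
F (P | ~T): α-rule — add F P, F ~T.
T (R <-> ~T): β-rule — branch into T R, T ~T  //  F R, F ~T.
  branch 1 (add T R, T ~T):
    × closes — contains both T and ~T.
  branch 2 (add F R, F ~T):
    × closes — contains both R and ~R.
All 2 branches close.
Every branch closed, so the premises entail the conclusion.

Yes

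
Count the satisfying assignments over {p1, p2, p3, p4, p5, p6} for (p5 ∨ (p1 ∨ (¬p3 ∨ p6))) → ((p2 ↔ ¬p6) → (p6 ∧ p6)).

Initial set: {((p5 ∨ (p1 ∨ (¬p3 ∨ p6))) → ((p2 ↔ ¬p6) → (p6 ∧ p6)))}.
((p5 ∨ (p1 ∨ (¬p3 ∨ p6))) → ((p2 ↔ ¬p6) → (p6 ∧ p6))): β-rule — branch into ¬(p5 ∨ (p1 ∨ (¬p3 ∨ p6)))  //  ((p2 ↔ ¬p6) → (p6 ∧ p6)).
  branch 1 (add ¬(p5 ∨ (p1 ∨ (¬p3 ∨ p6)))):
    ¬(p5 ∨ (p1 ∨ (¬p3 ∨ p6))): α-rule — add ¬p5, ¬(p1 ∨ (¬p3 ∨ p6)).
    ¬(p1 ∨ (¬p3 ∨ p6)): α-rule — add ¬p1, ¬(¬p3 ∨ p6).
    ¬(¬p3 ∨ p6): α-rule — add ¬¬p3, ¬p6.
    ○ open, literals {p1=false, p3=true, p5=false, p6=false}.
  branch 2 (add ((p2 ↔ ¬p6) → (p6 ∧ p6))):
    ((p2 ↔ ¬p6) → (p6 ∧ p6)): β-rule — branch into ¬(p2 ↔ ¬p6)  //  (p6 ∧ p6).
      branch 2.1 (add ¬(p2 ↔ ¬p6)):
        ¬(p2 ↔ ¬p6): β-rule — branch into p2, ¬¬p6  //  ¬p2, ¬p6.
          branch 2.1.1 (add p2, ¬¬p6):
            ○ open, literals {p2=true, p6=true}.
          branch 2.1.2 (add ¬p2, ¬p6):
            ○ open, literals {p2=false, p6=false}.
      branch 2.2 (add (p6 ∧ p6)):
        (p6 ∧ p6): α-rule — add p6, p6.
        ○ open, literals {p6=true}.
0 branches closed, 4 open.
Each open branch fixes some atoms; the unmentioned ones are free. Counting distinct full assignments: branch {p1=false, p3=true, p5=false, p6=false} (p2, p4) contributes 4 new; branch {p2=true, p6=true} (p1, p3, p4, p5) contributes 16 new; branch {p2=false, p6=false} (p1, p3, p4, p5) contributes 14 new; branch {p6=true} (p1, p2, p3, p4, p5) contributes 16 new. Total: 50.

50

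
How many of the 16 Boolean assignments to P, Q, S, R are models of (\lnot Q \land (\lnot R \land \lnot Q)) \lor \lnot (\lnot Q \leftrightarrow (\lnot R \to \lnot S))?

10

Initial set: {((\lnot Q \land (\lnot R \land \lnot Q)) \lor \lnot (\lnot Q \leftrightarrow (\lnot R \to \lnot S)))}.
((\lnot Q \land (\lnot R \land \lnot Q)) \lor \lnot (\lnot Q \leftrightarrow (\lnot R \to \lnot S))): β-rule — branch into (\lnot Q \land (\lnot R \land \lnot Q))  //  \lnot (\lnot Q \leftrightarrow (\lnot R \to \lnot S)).
  branch 1 (add (\lnot Q \land (\lnot R \land \lnot Q))):
    (\lnot Q \land (\lnot R \land \lnot Q)): α-rule — add \lnot Q, (\lnot R \land \lnot Q).
    (\lnot R \land \lnot Q): α-rule — add \lnot R, \lnot Q.
    ○ open, literals {Q=false, R=false}.
  branch 2 (add \lnot (\lnot Q \leftrightarrow (\lnot R \to \lnot S))):
    \lnot (\lnot Q \leftrightarrow (\lnot R \to \lnot S)): β-rule — branch into \lnot Q, \lnot (\lnot R \to \lnot S)  //  \lnot \lnot Q, (\lnot R \to \lnot S).
      branch 2.1 (add \lnot Q, \lnot (\lnot R \to \lnot S)):
        \lnot (\lnot R \to \lnot S): α-rule — add \lnot R, \lnot \lnot S.
        ○ open, literals {Q=false, R=false, S=true}.
      branch 2.2 (add \lnot \lnot Q, (\lnot R \to \lnot S)):
        (\lnot R \to \lnot S): β-rule — branch into \lnot \lnot R  //  \lnot S.
          branch 2.2.1 (add \lnot \lnot R):
            ○ open, literals {Q=true, R=true}.
          branch 2.2.2 (add \lnot S):
            ○ open, literals {Q=true, S=false}.
0 branches closed, 4 open.
Each open branch fixes some atoms; the unmentioned ones are free. Counting distinct full assignments: branch {Q=false, R=false} (P, S) contributes 4 new; branch {Q=false, R=false, S=true} (P) contributes 0 new; branch {Q=true, R=true} (P, S) contributes 4 new; branch {Q=true, S=false} (P, R) contributes 2 new. Total: 10.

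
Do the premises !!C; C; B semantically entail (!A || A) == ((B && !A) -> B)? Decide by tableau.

Yes

Initial set: {!!C; C; B; !((!A || A) == ((B && !A) -> B))}.
!!C: drop double negation, giving C.
!((!A || A) == ((B && !A) -> B)): β-rule — branch into (!A || A), !((B && !A) -> B)  //  !(!A || A), ((B && !A) -> B).
  branch 1 (add (!A || A), !((B && !A) -> B)):
    !((B && !A) -> B): α-rule — add (B && !A), !B.
    × closes — contains both B and !B.
  branch 2 (add !(!A || A), ((B && !A) -> B)):
    !(!A || A): α-rule — add !!A, !A.
    × closes — contains both A and !A.
All 2 branches close.
Every branch closed, so the premises entail the conclusion.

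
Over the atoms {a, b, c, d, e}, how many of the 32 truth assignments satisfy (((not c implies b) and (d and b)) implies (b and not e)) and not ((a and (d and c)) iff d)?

Initial set: {((((not c implies b) and (d and b)) implies (b and not e)) and not ((a and (d and c)) iff d))}.
((((not c implies b) and (d and b)) implies (b and not e)) and not ((a and (d and c)) iff d)): α-rule — add (((not c implies b) and (d and b)) implies (b and not e)), not ((a and (d and c)) iff d).
(((not c implies b) and (d and b)) implies (b and not e)): β-rule — branch into not ((not c implies b) and (d and b))  //  (b and not e).
  branch 1 (add not ((not c implies b) and (d and b))):
    not ((a and (d and c)) iff d): β-rule — branch into (a and (d and c)), not d  //  not (a and (d and c)), d.
      branch 1.1 (add (a and (d and c)), not d):
        (a and (d and c)): α-rule — add a, (d and c).
        (d and c): α-rule — add d, c.
        × closes — contains both d and not d.
      branch 1.2 (add not (a and (d and c)), d):
        not ((not c implies b) and (d and b)): β-rule — branch into not (not c implies b)  //  not (d and b).
          branch 1.2.1 (add not (not c implies b)):
            not (not c implies b): α-rule — add not c, not b.
            not (a and (d and c)): β-rule — branch into not a  //  not (d and c).
              branch 1.2.1.1 (add not a):
                ○ open, literals {a=false, b=false, c=false, d=true}.
              branch 1.2.1.2 (add not (d and c)):
                not (d and c): β-rule — branch into not d  //  not c.
                  branch 1.2.1.2.1 (add not d):
                    × closes — contains both d and not d.
                  branch 1.2.1.2.2 (add not c):
                    ○ open, literals {b=false, c=false, d=true}.
          branch 1.2.2 (add not (d and b)):
            not (a and (d and c)): β-rule — branch into not a  //  not (d and c).
              branch 1.2.2.1 (add not a):
                not (d and b): β-rule — branch into not d  //  not b.
                  branch 1.2.2.1.1 (add not d):
                    × closes — contains both d and not d.
                  branch 1.2.2.1.2 (add not b):
                    ○ open, literals {a=false, b=false, d=true}.
              branch 1.2.2.2 (add not (d and c)):
                not (d and b): β-rule — branch into not d  //  not b.
                  branch 1.2.2.2.1 (add not d):
                    × closes — contains both d and not d.
                  branch 1.2.2.2.2 (add not b):
                    not (d and c): β-rule — branch into not d  //  not c.
                      branch 1.2.2.2.2.1 (add not d):
                        × closes — contains both d and not d.
                      branch 1.2.2.2.2.2 (add not c):
                        ○ open, literals {b=false, c=false, d=true}.
  branch 2 (add (b and not e)):
    (b and not e): α-rule — add b, not e.
    not ((a and (d and c)) iff d): β-rule — branch into (a and (d and c)), not d  //  not (a and (d and c)), d.
      branch 2.1 (add (a and (d and c)), not d):
        (a and (d and c)): α-rule — add a, (d and c).
        (d and c): α-rule — add d, c.
        × closes — contains both d and not d.
      branch 2.2 (add not (a and (d and c)), d):
        not (a and (d and c)): β-rule — branch into not a  //  not (d and c).
          branch 2.2.1 (add not a):
            ○ open, literals {a=false, b=true, d=true, e=false}.
          branch 2.2.2 (add not (d and c)):
            not (d and c): β-rule — branch into not d  //  not c.
              branch 2.2.2.1 (add not d):
                × closes — contains both d and not d.
              branch 2.2.2.2 (add not c):
                ○ open, literals {b=true, c=false, d=true, e=false}.
7 branches closed, 6 open.
Each open branch fixes some atoms; the unmentioned ones are free. Counting distinct full assignments: branch {a=false, b=false, c=false, d=true} (e) contributes 2 new; branch {b=false, c=false, d=true} (a, e) contributes 2 new; branch {a=false, b=false, d=true} (c, e) contributes 2 new; branch {b=false, c=false, d=true} (a, e) contributes 0 new; branch {a=false, b=true, d=true, e=false} (c) contributes 2 new; branch {b=true, c=false, d=true, e=false} (a) contributes 1 new. Total: 9.

9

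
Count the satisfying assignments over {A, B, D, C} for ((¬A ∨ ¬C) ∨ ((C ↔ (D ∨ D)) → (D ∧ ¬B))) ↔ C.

Initial set: {(((¬A ∨ ¬C) ∨ ((C ↔ (D ∨ D)) → (D ∧ ¬B))) ↔ C)}.
(((¬A ∨ ¬C) ∨ ((C ↔ (D ∨ D)) → (D ∧ ¬B))) ↔ C): β-rule — branch into ((¬A ∨ ¬C) ∨ ((C ↔ (D ∨ D)) → (D ∧ ¬B))), C  //  ¬((¬A ∨ ¬C) ∨ ((C ↔ (D ∨ D)) → (D ∧ ¬B))), ¬C.
  branch 1 (add ((¬A ∨ ¬C) ∨ ((C ↔ (D ∨ D)) → (D ∧ ¬B))), C):
    ((¬A ∨ ¬C) ∨ ((C ↔ (D ∨ D)) → (D ∧ ¬B))): β-rule — branch into (¬A ∨ ¬C)  //  ((C ↔ (D ∨ D)) → (D ∧ ¬B)).
      branch 1.1 (add (¬A ∨ ¬C)):
        (¬A ∨ ¬C): β-rule — branch into ¬A  //  ¬C.
          branch 1.1.1 (add ¬A):
            ○ open, literals {A=0, C=1}.
          branch 1.1.2 (add ¬C):
            × closes — contains both C and ¬C.
      branch 1.2 (add ((C ↔ (D ∨ D)) → (D ∧ ¬B))):
        ((C ↔ (D ∨ D)) → (D ∧ ¬B)): β-rule — branch into ¬(C ↔ (D ∨ D))  //  (D ∧ ¬B).
          branch 1.2.1 (add ¬(C ↔ (D ∨ D))):
            ¬(C ↔ (D ∨ D)): β-rule — branch into C, ¬(D ∨ D)  //  ¬C, (D ∨ D).
              branch 1.2.1.1 (add C, ¬(D ∨ D)):
                ¬(D ∨ D): α-rule — add ¬D, ¬D.
                ○ open, literals {C=1, D=0}.
              branch 1.2.1.2 (add ¬C, (D ∨ D)):
                × closes — contains both C and ¬C.
          branch 1.2.2 (add (D ∧ ¬B)):
            (D ∧ ¬B): α-rule — add D, ¬B.
            ○ open, literals {B=0, C=1, D=1}.
  branch 2 (add ¬((¬A ∨ ¬C) ∨ ((C ↔ (D ∨ D)) → (D ∧ ¬B))), ¬C):
    ¬((¬A ∨ ¬C) ∨ ((C ↔ (D ∨ D)) → (D ∧ ¬B))): α-rule — add ¬(¬A ∨ ¬C), ¬((C ↔ (D ∨ D)) → (D ∧ ¬B)).
    ¬(¬A ∨ ¬C): α-rule — add ¬¬A, ¬¬C.
    × closes — contains both C and ¬C.
3 branches closed, 3 open.
Each open branch fixes some atoms; the unmentioned ones are free. Counting distinct full assignments: branch {A=0, C=1} (B, D) contributes 4 new; branch {C=1, D=0} (A, B) contributes 2 new; branch {B=0, C=1, D=1} (A) contributes 1 new. Total: 7.

7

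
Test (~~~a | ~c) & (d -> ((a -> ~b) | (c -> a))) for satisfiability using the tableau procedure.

Satisfiable

Initial set: {((~~~a | ~c) & (d -> ((a -> ~b) | (c -> a))))}.
((~~~a | ~c) & (d -> ((a -> ~b) | (c -> a)))): α-rule — add (~~~a | ~c), (d -> ((a -> ~b) | (c -> a))).
(~~~a | ~c): β-rule — branch into ~~~a  //  ~c.
  branch 1 (add ~~~a):
    ~~~a: drop double negation, giving ~a.
    (d -> ((a -> ~b) | (c -> a))): β-rule — branch into ~d  //  ((a -> ~b) | (c -> a)).
      branch 1.1 (add ~d):
        ○ open, literals {a=0, d=0}.
      branch 1.2 (add ((a -> ~b) | (c -> a))):
        ((a -> ~b) | (c -> a)): β-rule — branch into (a -> ~b)  //  (c -> a).
          branch 1.2.1 (add (a -> ~b)):
            (a -> ~b): β-rule — branch into ~a  //  ~b.
              branch 1.2.1.1 (add ~a):
                ○ open, literals {a=0}.
              branch 1.2.1.2 (add ~b):
                ○ open, literals {a=0, b=0}.
          branch 1.2.2 (add (c -> a)):
            (c -> a): β-rule — branch into ~c  //  a.
              branch 1.2.2.1 (add ~c):
                ○ open, literals {a=0, c=0}.
              branch 1.2.2.2 (add a):
                × closes — contains both a and ~a.
  branch 2 (add ~c):
    (d -> ((a -> ~b) | (c -> a))): β-rule — branch into ~d  //  ((a -> ~b) | (c -> a)).
      branch 2.1 (add ~d):
        ○ open, literals {c=0, d=0}.
      branch 2.2 (add ((a -> ~b) | (c -> a))):
        ((a -> ~b) | (c -> a)): β-rule — branch into (a -> ~b)  //  (c -> a).
          branch 2.2.1 (add (a -> ~b)):
            (a -> ~b): β-rule — branch into ~a  //  ~b.
              branch 2.2.1.1 (add ~a):
                ○ open, literals {a=0, c=0}.
              branch 2.2.1.2 (add ~b):
                ○ open, literals {b=0, c=0}.
          branch 2.2.2 (add (c -> a)):
            (c -> a): β-rule — branch into ~c  //  a.
              branch 2.2.2.1 (add ~c):
                ○ open, literals {c=0}.
              branch 2.2.2.2 (add a):
                ○ open, literals {a=1, c=0}.
1 branch closed, 9 open.
An open branch gives a satisfying assignment: a=0, d=0.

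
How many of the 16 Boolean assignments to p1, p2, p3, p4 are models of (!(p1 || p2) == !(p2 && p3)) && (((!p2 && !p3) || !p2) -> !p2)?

8

Initial set: {((!(p1 || p2) == !(p2 && p3)) && (((!p2 && !p3) || !p2) -> !p2))}.
((!(p1 || p2) == !(p2 && p3)) && (((!p2 && !p3) || !p2) -> !p2)): α-rule — add (!(p1 || p2) == !(p2 && p3)), (((!p2 && !p3) || !p2) -> !p2).
(!(p1 || p2) == !(p2 && p3)): β-rule — branch into !(p1 || p2), !(p2 && p3)  //  !!(p1 || p2), !!(p2 && p3).
  branch 1 (add !(p1 || p2), !(p2 && p3)):
    !(p1 || p2): α-rule — add !p1, !p2.
    (((!p2 && !p3) || !p2) -> !p2): β-rule — branch into !((!p2 && !p3) || !p2)  //  !p2.
      branch 1.1 (add !((!p2 && !p3) || !p2)):
        !((!p2 && !p3) || !p2): α-rule — add !(!p2 && !p3), !!p2.
        × closes — contains both p2 and !p2.
      branch 1.2 (add !p2):
        !(p2 && p3): β-rule — branch into !p2  //  !p3.
          branch 1.2.1 (add !p2):
            ○ open, literals {p1=F, p2=F}.
          branch 1.2.2 (add !p3):
            ○ open, literals {p1=F, p2=F, p3=F}.
  branch 2 (add !!(p1 || p2), !!(p2 && p3)):
    !!(p2 && p3): α-rule — add p2, p3.
    (((!p2 && !p3) || !p2) -> !p2): β-rule — branch into !((!p2 && !p3) || !p2)  //  !p2.
      branch 2.1 (add !((!p2 && !p3) || !p2)):
        !((!p2 && !p3) || !p2): α-rule — add !(!p2 && !p3), !!p2.
        !!(p1 || p2): β-rule — branch into p1  //  p2.
          branch 2.1.1 (add p1):
            !(!p2 && !p3): β-rule — branch into !!p2  //  !!p3.
              branch 2.1.1.1 (add !!p2):
                ○ open, literals {p1=T, p2=T, p3=T}.
              branch 2.1.1.2 (add !!p3):
                ○ open, literals {p1=T, p2=T, p3=T}.
          branch 2.1.2 (add p2):
            !(!p2 && !p3): β-rule — branch into !!p2  //  !!p3.
              branch 2.1.2.1 (add !!p2):
                ○ open, literals {p2=T, p3=T}.
              branch 2.1.2.2 (add !!p3):
                ○ open, literals {p2=T, p3=T}.
      branch 2.2 (add !p2):
        × closes — contains both p2 and !p2.
2 branches closed, 6 open.
Each open branch fixes some atoms; the unmentioned ones are free. Counting distinct full assignments: branch {p1=F, p2=F} (p3, p4) contributes 4 new; branch {p1=F, p2=F, p3=F} (p4) contributes 0 new; branch {p1=T, p2=T, p3=T} (p4) contributes 2 new; branch {p1=T, p2=T, p3=T} (p4) contributes 0 new; branch {p2=T, p3=T} (p1, p4) contributes 2 new; branch {p2=T, p3=T} (p1, p4) contributes 0 new. Total: 8.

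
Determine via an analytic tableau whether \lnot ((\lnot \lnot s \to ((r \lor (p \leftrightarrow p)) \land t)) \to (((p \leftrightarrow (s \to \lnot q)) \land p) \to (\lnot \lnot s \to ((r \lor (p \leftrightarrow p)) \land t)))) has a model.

Unsatisfiable

Initial set: {\lnot ((\lnot \lnot s \to ((r \lor (p \leftrightarrow p)) \land t)) \to (((p \leftrightarrow (s \to \lnot q)) \land p) \to (\lnot \lnot s \to ((r \lor (p \leftrightarrow p)) \land t))))}.
\lnot ((\lnot \lnot s \to ((r \lor (p \leftrightarrow p)) \land t)) \to (((p \leftrightarrow (s \to \lnot q)) \land p) \to (\lnot \lnot s \to ((r \lor (p \leftrightarrow p)) \land t)))): α-rule — add (\lnot \lnot s \to ((r \lor (p \leftrightarrow p)) \land t)), \lnot (((p \leftrightarrow (s \to \lnot q)) \land p) \to (\lnot \lnot s \to ((r \lor (p \leftrightarrow p)) \land t))).
\lnot (((p \leftrightarrow (s \to \lnot q)) \land p) \to (\lnot \lnot s \to ((r \lor (p \leftrightarrow p)) \land t))): α-rule — add ((p \leftrightarrow (s \to \lnot q)) \land p), \lnot (\lnot \lnot s \to ((r \lor (p \leftrightarrow p)) \land t)).
((p \leftrightarrow (s \to \lnot q)) \land p): α-rule — add (p \leftrightarrow (s \to \lnot q)), p.
\lnot (\lnot \lnot s \to ((r \lor (p \leftrightarrow p)) \land t)): α-rule — add \lnot \lnot s, \lnot ((r \lor (p \leftrightarrow p)) \land t).
\lnot \lnot s: drop double negation, giving s.
(\lnot \lnot s \to ((r \lor (p \leftrightarrow p)) \land t)): β-rule — branch into \lnot \lnot \lnot s  //  ((r \lor (p \leftrightarrow p)) \land t).
  branch 1 (add \lnot \lnot \lnot s):
    \lnot \lnot \lnot s: drop double negation, giving \lnot s.
    × closes — contains both s and \lnot s.
  branch 2 (add ((r \lor (p \leftrightarrow p)) \land t)):
    ((r \lor (p \leftrightarrow p)) \land t): α-rule — add (r \lor (p \leftrightarrow p)), t.
    (p \leftrightarrow (s \to \lnot q)): β-rule — branch into p, (s \to \lnot q)  //  \lnot p, \lnot (s \to \lnot q).
      branch 2.1 (add p, (s \to \lnot q)):
        \lnot ((r \lor (p \leftrightarrow p)) \land t): β-rule — branch into \lnot (r \lor (p \leftrightarrow p))  //  \lnot t.
          branch 2.1.1 (add \lnot (r \lor (p \leftrightarrow p))):
            \lnot (r \lor (p \leftrightarrow p)): α-rule — add \lnot r, \lnot (p \leftrightarrow p).
            (r \lor (p \leftrightarrow p)): β-rule — branch into r  //  (p \leftrightarrow p).
              branch 2.1.1.1 (add r):
                × closes — contains both r and \lnot r.
              branch 2.1.1.2 (add (p \leftrightarrow p)):
                (s \to \lnot q): β-rule — branch into \lnot s  //  \lnot q.
                  branch 2.1.1.2.1 (add \lnot s):
                    × closes — contains both s and \lnot s.
                  branch 2.1.1.2.2 (add \lnot q):
                    \lnot (p \leftrightarrow p): β-rule — branch into p, \lnot p  //  \lnot p, p.
                      branch 2.1.1.2.2.1 (add p, \lnot p):
                        × closes — contains both p and \lnot p.
                      branch 2.1.1.2.2.2 (add \lnot p, p):
                        × closes — contains both p and \lnot p.
          branch 2.1.2 (add \lnot t):
            × closes — contains both t and \lnot t.
      branch 2.2 (add \lnot p, \lnot (s \to \lnot q)):
        × closes — contains both p and \lnot p.
All 7 branches close.
Every branch closed; the formula is unsatisfiable.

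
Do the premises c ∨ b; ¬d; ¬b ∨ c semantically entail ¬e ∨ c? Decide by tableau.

Initial set: {(c ∨ b); ¬d; (¬b ∨ c); ¬(¬e ∨ c)}.
¬(¬e ∨ c): α-rule — add ¬¬e, ¬c.
(c ∨ b): β-rule — branch into c  //  b.
  branch 1 (add c):
    × closes — contains both c and ¬c.
  branch 2 (add b):
    (¬b ∨ c): β-rule — branch into ¬b  //  c.
      branch 2.1 (add ¬b):
        × closes — contains both b and ¬b.
      branch 2.2 (add c):
        × closes — contains both c and ¬c.
All 3 branches close.
Every branch closed, so the premises entail the conclusion.

Yes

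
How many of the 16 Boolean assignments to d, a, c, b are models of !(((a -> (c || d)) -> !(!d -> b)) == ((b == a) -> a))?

11

Initial set: {T !(((a -> (c || d)) -> !(!d -> b)) == ((b == a) -> a))}.
T !(((a -> (c || d)) -> !(!d -> b)) == ((b == a) -> a)): β-rule — branch into T ((a -> (c || d)) -> !(!d -> b)), F ((b == a) -> a)  //  F ((a -> (c || d)) -> !(!d -> b)), T ((b == a) -> a).
  branch 1 (add T ((a -> (c || d)) -> !(!d -> b)), F ((b == a) -> a)):
    F ((b == a) -> a): α-rule — add T (b == a), F a.
    T ((a -> (c || d)) -> !(!d -> b)): β-rule — branch into F (a -> (c || d))  //  T !(!d -> b).
      branch 1.1 (add F (a -> (c || d))):
        F (a -> (c || d)): α-rule — add T a, F (c || d).
        × closes — contains both a and !a.
      branch 1.2 (add T !(!d -> b)):
        T !(!d -> b): α-rule — add T !d, F b.
        T (b == a): β-rule — branch into T b, T a  //  F b, F a.
          branch 1.2.1 (add T b, T a):
            × closes — contains both b and !b.
          branch 1.2.2 (add F b, F a):
            ○ open, literals {a=0, b=0, d=0}.
  branch 2 (add F ((a -> (c || d)) -> !(!d -> b)), T ((b == a) -> a)):
    F ((a -> (c || d)) -> !(!d -> b)): α-rule — add T (a -> (c || d)), F !(!d -> b).
    T ((b == a) -> a): β-rule — branch into F (b == a)  //  T a.
      branch 2.1 (add F (b == a)):
        T (a -> (c || d)): β-rule — branch into F a  //  T (c || d).
          branch 2.1.1 (add F a):
            F !(!d -> b): β-rule — branch into F !d  //  T b.
              branch 2.1.1.1 (add F !d):
                F (b == a): β-rule — branch into T b, F a  //  F b, T a.
                  branch 2.1.1.1.1 (add T b, F a):
                    ○ open, literals {a=0, b=1, d=1}.
                  branch 2.1.1.1.2 (add F b, T a):
                    × closes — contains both a and !a.
              branch 2.1.1.2 (add T b):
                F (b == a): β-rule — branch into T b, F a  //  F b, T a.
                  branch 2.1.1.2.1 (add T b, F a):
                    ○ open, literals {a=0, b=1}.
                  branch 2.1.1.2.2 (add F b, T a):
                    × closes — contains both b and !b.
          branch 2.1.2 (add T (c || d)):
            F !(!d -> b): β-rule — branch into F !d  //  T b.
              branch 2.1.2.1 (add F !d):
                F (b == a): β-rule — branch into T b, F a  //  F b, T a.
                  branch 2.1.2.1.1 (add T b, F a):
                    T (c || d): β-rule — branch into T c  //  T d.
                      branch 2.1.2.1.1.1 (add T c):
                        ○ open, literals {a=0, b=1, c=1, d=1}.
                      branch 2.1.2.1.1.2 (add T d):
                        ○ open, literals {a=0, b=1, d=1}.
                  branch 2.1.2.1.2 (add F b, T a):
                    T (c || d): β-rule — branch into T c  //  T d.
                      branch 2.1.2.1.2.1 (add T c):
                        ○ open, literals {a=1, b=0, c=1, d=1}.
                      branch 2.1.2.1.2.2 (add T d):
                        ○ open, literals {a=1, b=0, d=1}.
              branch 2.1.2.2 (add T b):
                F (b == a): β-rule — branch into T b, F a  //  F b, T a.
                  branch 2.1.2.2.1 (add T b, F a):
                    T (c || d): β-rule — branch into T c  //  T d.
                      branch 2.1.2.2.1.1 (add T c):
                        ○ open, literals {a=0, b=1, c=1}.
                      branch 2.1.2.2.1.2 (add T d):
                        ○ open, literals {a=0, b=1, d=1}.
                  branch 2.1.2.2.2 (add F b, T a):
                    × closes — contains both b and !b.
      branch 2.2 (add T a):
        T (a -> (c || d)): β-rule — branch into F a  //  T (c || d).
          branch 2.2.1 (add F a):
            × closes — contains both a and !a.
          branch 2.2.2 (add T (c || d)):
            F !(!d -> b): β-rule — branch into F !d  //  T b.
              branch 2.2.2.1 (add F !d):
                T (c || d): β-rule — branch into T c  //  T d.
                  branch 2.2.2.1.1 (add T c):
                    ○ open, literals {a=1, c=1, d=1}.
                  branch 2.2.2.1.2 (add T d):
                    ○ open, literals {a=1, d=1}.
              branch 2.2.2.2 (add T b):
                T (c || d): β-rule — branch into T c  //  T d.
                  branch 2.2.2.2.1 (add T c):
                    ○ open, literals {a=1, b=1, c=1}.
                  branch 2.2.2.2.2 (add T d):
                    ○ open, literals {a=1, b=1, d=1}.
6 branches closed, 13 open.
Each open branch fixes some atoms; the unmentioned ones are free. Counting distinct full assignments: branch {a=0, b=0, d=0} (c) contributes 2 new; branch {a=0, b=1, d=1} (c) contributes 2 new; branch {a=0, b=1} (d, c) contributes 2 new; branch {a=0, b=1, c=1, d=1} (none free) contributes 0 new; branch {a=0, b=1, d=1} (c) contributes 0 new; branch {a=1, b=0, c=1, d=1} (none free) contributes 1 new; branch {a=1, b=0, d=1} (c) contributes 1 new; branch {a=0, b=1, c=1} (d) contributes 0 new; branch {a=0, b=1, d=1} (c) contributes 0 new; branch {a=1, c=1, d=1} (b) contributes 1 new; branch {a=1, d=1} (c, b) contributes 1 new; branch {a=1, b=1, c=1} (d) contributes 1 new; branch {a=1, b=1, d=1} (c) contributes 0 new. Total: 11.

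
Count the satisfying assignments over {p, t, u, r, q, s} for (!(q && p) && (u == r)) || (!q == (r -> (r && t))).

Initial set: {((!(q && p) && (u == r)) || (!q == (r -> (r && t))))}.
((!(q && p) && (u == r)) || (!q == (r -> (r && t)))): β-rule — branch into (!(q && p) && (u == r))  //  (!q == (r -> (r && t))).
  branch 1 (add (!(q && p) && (u == r))):
    (!(q && p) && (u == r)): α-rule — add !(q && p), (u == r).
    !(q && p): β-rule — branch into !q  //  !p.
      branch 1.1 (add !q):
        (u == r): β-rule — branch into u, r  //  !u, !r.
          branch 1.1.1 (add u, r):
            ○ open, literals {q=F, r=T, u=T}.
          branch 1.1.2 (add !u, !r):
            ○ open, literals {q=F, r=F, u=F}.
      branch 1.2 (add !p):
        (u == r): β-rule — branch into u, r  //  !u, !r.
          branch 1.2.1 (add u, r):
            ○ open, literals {p=F, r=T, u=T}.
          branch 1.2.2 (add !u, !r):
            ○ open, literals {p=F, r=F, u=F}.
  branch 2 (add (!q == (r -> (r && t)))):
    (!q == (r -> (r && t))): β-rule — branch into !q, (r -> (r && t))  //  !!q, !(r -> (r && t)).
      branch 2.1 (add !q, (r -> (r && t))):
        (r -> (r && t)): β-rule — branch into !r  //  (r && t).
          branch 2.1.1 (add !r):
            ○ open, literals {q=F, r=F}.
          branch 2.1.2 (add (r && t)):
            (r && t): α-rule — add r, t.
            ○ open, literals {q=F, r=T, t=T}.
      branch 2.2 (add !!q, !(r -> (r && t))):
        !(r -> (r && t)): α-rule — add r, !(r && t).
        !(r && t): β-rule — branch into !r  //  !t.
          branch 2.2.1 (add !r):
            × closes — contains both r and !r.
          branch 2.2.2 (add !t):
            ○ open, literals {q=T, r=T, t=F}.
1 branch closed, 7 open.
Each open branch fixes some atoms; the unmentioned ones are free. Counting distinct full assignments: branch {q=F, r=T, u=T} (p, t, s) contributes 8 new; branch {q=F, r=F, u=F} (p, t, s) contributes 8 new; branch {p=F, r=T, u=T} (t, q, s) contributes 4 new; branch {p=F, r=F, u=F} (t, q, s) contributes 4 new; branch {q=F, r=F} (p, t, u, s) contributes 8 new; branch {q=F, r=T, t=T} (p, u, s) contributes 4 new; branch {q=T, r=T, t=F} (p, u, s) contributes 6 new. Total: 42.

42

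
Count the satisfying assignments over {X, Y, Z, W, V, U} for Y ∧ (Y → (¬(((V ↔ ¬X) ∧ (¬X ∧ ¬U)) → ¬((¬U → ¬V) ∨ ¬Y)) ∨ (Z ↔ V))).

16

Initial set: {(Y ∧ (Y → (¬(((V ↔ ¬X) ∧ (¬X ∧ ¬U)) → ¬((¬U → ¬V) ∨ ¬Y)) ∨ (Z ↔ V))))}.
(Y ∧ (Y → (¬(((V ↔ ¬X) ∧ (¬X ∧ ¬U)) → ¬((¬U → ¬V) ∨ ¬Y)) ∨ (Z ↔ V)))): α-rule — add Y, (Y → (¬(((V ↔ ¬X) ∧ (¬X ∧ ¬U)) → ¬((¬U → ¬V) ∨ ¬Y)) ∨ (Z ↔ V))).
(Y → (¬(((V ↔ ¬X) ∧ (¬X ∧ ¬U)) → ¬((¬U → ¬V) ∨ ¬Y)) ∨ (Z ↔ V))): β-rule — branch into ¬Y  //  (¬(((V ↔ ¬X) ∧ (¬X ∧ ¬U)) → ¬((¬U → ¬V) ∨ ¬Y)) ∨ (Z ↔ V)).
  branch 1 (add ¬Y):
    × closes — contains both Y and ¬Y.
  branch 2 (add (¬(((V ↔ ¬X) ∧ (¬X ∧ ¬U)) → ¬((¬U → ¬V) ∨ ¬Y)) ∨ (Z ↔ V))):
    (¬(((V ↔ ¬X) ∧ (¬X ∧ ¬U)) → ¬((¬U → ¬V) ∨ ¬Y)) ∨ (Z ↔ V)): β-rule — branch into ¬(((V ↔ ¬X) ∧ (¬X ∧ ¬U)) → ¬((¬U → ¬V) ∨ ¬Y))  //  (Z ↔ V).
      branch 2.1 (add ¬(((V ↔ ¬X) ∧ (¬X ∧ ¬U)) → ¬((¬U → ¬V) ∨ ¬Y))):
        ¬(((V ↔ ¬X) ∧ (¬X ∧ ¬U)) → ¬((¬U → ¬V) ∨ ¬Y)): α-rule — add ((V ↔ ¬X) ∧ (¬X ∧ ¬U)), ¬¬((¬U → ¬V) ∨ ¬Y).
        ((V ↔ ¬X) ∧ (¬X ∧ ¬U)): α-rule — add (V ↔ ¬X), (¬X ∧ ¬U).
        (¬X ∧ ¬U): α-rule — add ¬X, ¬U.
        ¬¬((¬U → ¬V) ∨ ¬Y): β-rule — branch into (¬U → ¬V)  //  ¬Y.
          branch 2.1.1 (add (¬U → ¬V)):
            (V ↔ ¬X): β-rule — branch into V, ¬X  //  ¬V, ¬¬X.
              branch 2.1.1.1 (add V, ¬X):
                (¬U → ¬V): β-rule — branch into ¬¬U  //  ¬V.
                  branch 2.1.1.1.1 (add ¬¬U):
                    × closes — contains both U and ¬U.
                  branch 2.1.1.1.2 (add ¬V):
                    × closes — contains both V and ¬V.
              branch 2.1.1.2 (add ¬V, ¬¬X):
                × closes — contains both X and ¬X.
          branch 2.1.2 (add ¬Y):
            × closes — contains both Y and ¬Y.
      branch 2.2 (add (Z ↔ V)):
        (Z ↔ V): β-rule — branch into Z, V  //  ¬Z, ¬V.
          branch 2.2.1 (add Z, V):
            ○ open, literals {V=true, Y=true, Z=true}.
          branch 2.2.2 (add ¬Z, ¬V):
            ○ open, literals {V=false, Y=true, Z=false}.
5 branches closed, 2 open.
Each open branch fixes some atoms; the unmentioned ones are free. Counting distinct full assignments: branch {V=true, Y=true, Z=true} (X, W, U) contributes 8 new; branch {V=false, Y=true, Z=false} (X, W, U) contributes 8 new. Total: 16.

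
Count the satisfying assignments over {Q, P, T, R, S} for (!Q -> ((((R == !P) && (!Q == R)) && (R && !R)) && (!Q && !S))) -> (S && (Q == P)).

20

Initial set: {T ((!Q -> ((((R == !P) && (!Q == R)) && (R && !R)) && (!Q && !S))) -> (S && (Q == P)))}.
T ((!Q -> ((((R == !P) && (!Q == R)) && (R && !R)) && (!Q && !S))) -> (S && (Q == P))): β-rule — branch into F (!Q -> ((((R == !P) && (!Q == R)) && (R && !R)) && (!Q && !S)))  //  T (S && (Q == P)).
  branch 1 (add F (!Q -> ((((R == !P) && (!Q == R)) && (R && !R)) && (!Q && !S)))):
    F (!Q -> ((((R == !P) && (!Q == R)) && (R && !R)) && (!Q && !S))): α-rule — add T !Q, F ((((R == !P) && (!Q == R)) && (R && !R)) && (!Q && !S)).
    F ((((R == !P) && (!Q == R)) && (R && !R)) && (!Q && !S)): β-rule — branch into F (((R == !P) && (!Q == R)) && (R && !R))  //  F (!Q && !S).
      branch 1.1 (add F (((R == !P) && (!Q == R)) && (R && !R))):
        F (((R == !P) && (!Q == R)) && (R && !R)): β-rule — branch into F ((R == !P) && (!Q == R))  //  F (R && !R).
          branch 1.1.1 (add F ((R == !P) && (!Q == R))):
            F ((R == !P) && (!Q == R)): β-rule — branch into F (R == !P)  //  F (!Q == R).
              branch 1.1.1.1 (add F (R == !P)):
                F (R == !P): β-rule — branch into T R, F !P  //  F R, T !P.
                  branch 1.1.1.1.1 (add T R, F !P):
                    ○ open, literals {P=1, Q=0, R=1}.
                  branch 1.1.1.1.2 (add F R, T !P):
                    ○ open, literals {P=0, Q=0, R=0}.
              branch 1.1.1.2 (add F (!Q == R)):
                F (!Q == R): β-rule — branch into T !Q, F R  //  F !Q, T R.
                  branch 1.1.1.2.1 (add T !Q, F R):
                    ○ open, literals {Q=0, R=0}.
                  branch 1.1.1.2.2 (add F !Q, T R):
                    × closes — contains both Q and !Q.
          branch 1.1.2 (add F (R && !R)):
            F (R && !R): β-rule — branch into F R  //  F !R.
              branch 1.1.2.1 (add F R):
                ○ open, literals {Q=0, R=0}.
              branch 1.1.2.2 (add F !R):
                ○ open, literals {Q=0, R=1}.
      branch 1.2 (add F (!Q && !S)):
        F (!Q && !S): β-rule — branch into F !Q  //  F !S.
          branch 1.2.1 (add F !Q):
            × closes — contains both Q and !Q.
          branch 1.2.2 (add F !S):
            ○ open, literals {Q=0, S=1}.
  branch 2 (add T (S && (Q == P))):
    T (S && (Q == P)): α-rule — add T S, T (Q == P).
    T (Q == P): β-rule — branch into T Q, T P  //  F Q, F P.
      branch 2.1 (add T Q, T P):
        ○ open, literals {P=1, Q=1, S=1}.
      branch 2.2 (add F Q, F P):
        ○ open, literals {P=0, Q=0, S=1}.
2 branches closed, 8 open.
Each open branch fixes some atoms; the unmentioned ones are free. Counting distinct full assignments: branch {P=1, Q=0, R=1} (T, S) contributes 4 new; branch {P=0, Q=0, R=0} (T, S) contributes 4 new; branch {Q=0, R=0} (P, T, S) contributes 4 new; branch {Q=0, R=0} (P, T, S) contributes 0 new; branch {Q=0, R=1} (P, T, S) contributes 4 new; branch {Q=0, S=1} (P, T, R) contributes 0 new; branch {P=1, Q=1, S=1} (T, R) contributes 4 new; branch {P=0, Q=0, S=1} (T, R) contributes 0 new. Total: 20.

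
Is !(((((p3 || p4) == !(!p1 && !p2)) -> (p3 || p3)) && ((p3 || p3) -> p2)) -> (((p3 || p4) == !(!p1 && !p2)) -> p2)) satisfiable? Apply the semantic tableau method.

Unsatisfiable

Initial set: {!(((((p3 || p4) == !(!p1 && !p2)) -> (p3 || p3)) && ((p3 || p3) -> p2)) -> (((p3 || p4) == !(!p1 && !p2)) -> p2))}.
!(((((p3 || p4) == !(!p1 && !p2)) -> (p3 || p3)) && ((p3 || p3) -> p2)) -> (((p3 || p4) == !(!p1 && !p2)) -> p2)): α-rule — add ((((p3 || p4) == !(!p1 && !p2)) -> (p3 || p3)) && ((p3 || p3) -> p2)), !(((p3 || p4) == !(!p1 && !p2)) -> p2).
((((p3 || p4) == !(!p1 && !p2)) -> (p3 || p3)) && ((p3 || p3) -> p2)): α-rule — add (((p3 || p4) == !(!p1 && !p2)) -> (p3 || p3)), ((p3 || p3) -> p2).
!(((p3 || p4) == !(!p1 && !p2)) -> p2): α-rule — add ((p3 || p4) == !(!p1 && !p2)), !p2.
(((p3 || p4) == !(!p1 && !p2)) -> (p3 || p3)): β-rule — branch into !((p3 || p4) == !(!p1 && !p2))  //  (p3 || p3).
  branch 1 (add !((p3 || p4) == !(!p1 && !p2))):
    ((p3 || p3) -> p2): β-rule — branch into !(p3 || p3)  //  p2.
      branch 1.1 (add !(p3 || p3)):
        !(p3 || p3): α-rule — add !p3, !p3.
        ((p3 || p4) == !(!p1 && !p2)): β-rule — branch into (p3 || p4), !(!p1 && !p2)  //  !(p3 || p4), !!(!p1 && !p2).
          branch 1.1.1 (add (p3 || p4), !(!p1 && !p2)):
            !((p3 || p4) == !(!p1 && !p2)): β-rule — branch into (p3 || p4), !!(!p1 && !p2)  //  !(p3 || p4), !(!p1 && !p2).
              branch 1.1.1.1 (add (p3 || p4), !!(!p1 && !p2)):
                !!(!p1 && !p2): α-rule — add !p1, !p2.
                (p3 || p4): β-rule — branch into p3  //  p4.
                  branch 1.1.1.1.1 (add p3):
                    × closes — contains both p3 and !p3.
                  branch 1.1.1.1.2 (add p4):
                    !(!p1 && !p2): β-rule — branch into !!p1  //  !!p2.
                      branch 1.1.1.1.2.1 (add !!p1):
                        × closes — contains both p1 and !p1.
                      branch 1.1.1.1.2.2 (add !!p2):
                        × closes — contains both p2 and !p2.
              branch 1.1.1.2 (add !(p3 || p4), !(!p1 && !p2)):
                !(p3 || p4): α-rule — add !p3, !p4.
                (p3 || p4): β-rule — branch into p3  //  p4.
                  branch 1.1.1.2.1 (add p3):
                    × closes — contains both p3 and !p3.
                  branch 1.1.1.2.2 (add p4):
                    × closes — contains both p4 and !p4.
          branch 1.1.2 (add !(p3 || p4), !!(!p1 && !p2)):
            !(p3 || p4): α-rule — add !p3, !p4.
            !!(!p1 && !p2): α-rule — add !p1, !p2.
            !((p3 || p4) == !(!p1 && !p2)): β-rule — branch into (p3 || p4), !!(!p1 && !p2)  //  !(p3 || p4), !(!p1 && !p2).
              branch 1.1.2.1 (add (p3 || p4), !!(!p1 && !p2)):
                !!(!p1 && !p2): α-rule — add !p1, !p2.
                (p3 || p4): β-rule — branch into p3  //  p4.
                  branch 1.1.2.1.1 (add p3):
                    × closes — contains both p3 and !p3.
                  branch 1.1.2.1.2 (add p4):
                    × closes — contains both p4 and !p4.
              branch 1.1.2.2 (add !(p3 || p4), !(!p1 && !p2)):
                !(p3 || p4): α-rule — add !p3, !p4.
                !(!p1 && !p2): β-rule — branch into !!p1  //  !!p2.
                  branch 1.1.2.2.1 (add !!p1):
                    × closes — contains both p1 and !p1.
                  branch 1.1.2.2.2 (add !!p2):
                    × closes — contains both p2 and !p2.
      branch 1.2 (add p2):
        × closes — contains both p2 and !p2.
  branch 2 (add (p3 || p3)):
    ((p3 || p3) -> p2): β-rule — branch into !(p3 || p3)  //  p2.
      branch 2.1 (add !(p3 || p3)):
        !(p3 || p3): α-rule — add !p3, !p3.
        ((p3 || p4) == !(!p1 && !p2)): β-rule — branch into (p3 || p4), !(!p1 && !p2)  //  !(p3 || p4), !!(!p1 && !p2).
          branch 2.1.1 (add (p3 || p4), !(!p1 && !p2)):
            (p3 || p3): β-rule — branch into p3  //  p3.
              branch 2.1.1.1 (add p3):
                × closes — contains both p3 and !p3.
              branch 2.1.1.2 (add p3):
                × closes — contains both p3 and !p3.
          branch 2.1.2 (add !(p3 || p4), !!(!p1 && !p2)):
            !(p3 || p4): α-rule — add !p3, !p4.
            !!(!p1 && !p2): α-rule — add !p1, !p2.
            (p3 || p3): β-rule — branch into p3  //  p3.
              branch 2.1.2.1 (add p3):
                × closes — contains both p3 and !p3.
              branch 2.1.2.2 (add p3):
                × closes — contains both p3 and !p3.
      branch 2.2 (add p2):
        × closes — contains both p2 and !p2.
All 15 branches close.
Every branch closed; the formula is unsatisfiable.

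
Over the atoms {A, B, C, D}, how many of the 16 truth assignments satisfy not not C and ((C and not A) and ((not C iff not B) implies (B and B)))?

4

Initial set: {(not not C and ((C and not A) and ((not C iff not B) implies (B and B))))}.
(not not C and ((C and not A) and ((not C iff not B) implies (B and B)))): α-rule — add not not C, ((C and not A) and ((not C iff not B) implies (B and B))).
not not C: drop double negation, giving C.
((C and not A) and ((not C iff not B) implies (B and B))): α-rule — add (C and not A), ((not C iff not B) implies (B and B)).
(C and not A): α-rule — add C, not A.
((not C iff not B) implies (B and B)): β-rule — branch into not (not C iff not B)  //  (B and B).
  branch 1 (add not (not C iff not B)):
    not (not C iff not B): β-rule — branch into not C, not not B  //  not not C, not B.
      branch 1.1 (add not C, not not B):
        × closes — contains both C and not C.
      branch 1.2 (add not not C, not B):
        ○ open, literals {A=F, B=F, C=T}.
  branch 2 (add (B and B)):
    (B and B): α-rule — add B, B.
    ○ open, literals {A=F, B=T, C=T}.
1 branch closed, 2 open.
Each open branch fixes some atoms; the unmentioned ones are free. Counting distinct full assignments: branch {A=F, B=F, C=T} (D) contributes 2 new; branch {A=F, B=T, C=T} (D) contributes 2 new. Total: 4.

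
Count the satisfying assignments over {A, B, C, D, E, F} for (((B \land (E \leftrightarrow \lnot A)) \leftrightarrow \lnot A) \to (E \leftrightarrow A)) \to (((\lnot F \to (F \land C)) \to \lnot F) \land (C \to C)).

Initial set: {((((B \land (E \leftrightarrow \lnot A)) \leftrightarrow \lnot A) \to (E \leftrightarrow A)) \to (((\lnot F \to (F \land C)) \to \lnot F) \land (C \to C)))}.
((((B \land (E \leftrightarrow \lnot A)) \leftrightarrow \lnot A) \to (E \leftrightarrow A)) \to (((\lnot F \to (F \land C)) \to \lnot F) \land (C \to C))): β-rule — branch into \lnot (((B \land (E \leftrightarrow \lnot A)) \leftrightarrow \lnot A) \to (E \leftrightarrow A))  //  (((\lnot F \to (F \land C)) \to \lnot F) \land (C \to C)).
  branch 1 (add \lnot (((B \land (E \leftrightarrow \lnot A)) \leftrightarrow \lnot A) \to (E \leftrightarrow A))):
    \lnot (((B \land (E \leftrightarrow \lnot A)) \leftrightarrow \lnot A) \to (E \leftrightarrow A)): α-rule — add ((B \land (E \leftrightarrow \lnot A)) \leftrightarrow \lnot A), \lnot (E \leftrightarrow A).
    ((B \land (E \leftrightarrow \lnot A)) \leftrightarrow \lnot A): β-rule — branch into (B \land (E \leftrightarrow \lnot A)), \lnot A  //  \lnot (B \land (E \leftrightarrow \lnot A)), \lnot \lnot A.
      branch 1.1 (add (B \land (E \leftrightarrow \lnot A)), \lnot A):
        (B \land (E \leftrightarrow \lnot A)): α-rule — add B, (E \leftrightarrow \lnot A).
        \lnot (E \leftrightarrow A): β-rule — branch into E, \lnot A  //  \lnot E, A.
          branch 1.1.1 (add E, \lnot A):
            (E \leftrightarrow \lnot A): β-rule — branch into E, \lnot A  //  \lnot E, \lnot \lnot A.
              branch 1.1.1.1 (add E, \lnot A):
                ○ open, literals {A=0, B=1, E=1}.
              branch 1.1.1.2 (add \lnot E, \lnot \lnot A):
                × closes — contains both E and \lnot E.
          branch 1.1.2 (add \lnot E, A):
            × closes — contains both A and \lnot A.
      branch 1.2 (add \lnot (B \land (E \leftrightarrow \lnot A)), \lnot \lnot A):
        \lnot (E \leftrightarrow A): β-rule — branch into E, \lnot A  //  \lnot E, A.
          branch 1.2.1 (add E, \lnot A):
            × closes — contains both A and \lnot A.
          branch 1.2.2 (add \lnot E, A):
            \lnot (B \land (E \leftrightarrow \lnot A)): β-rule — branch into \lnot B  //  \lnot (E \leftrightarrow \lnot A).
              branch 1.2.2.1 (add \lnot B):
                ○ open, literals {A=1, B=0, E=0}.
              branch 1.2.2.2 (add \lnot (E \leftrightarrow \lnot A)):
                \lnot (E \leftrightarrow \lnot A): β-rule — branch into E, \lnot \lnot A  //  \lnot E, \lnot A.
                  branch 1.2.2.2.1 (add E, \lnot \lnot A):
                    × closes — contains both E and \lnot E.
                  branch 1.2.2.2.2 (add \lnot E, \lnot A):
                    × closes — contains both A and \lnot A.
  branch 2 (add (((\lnot F \to (F \land C)) \to \lnot F) \land (C \to C))):
    (((\lnot F \to (F \land C)) \to \lnot F) \land (C \to C)): α-rule — add ((\lnot F \to (F \land C)) \to \lnot F), (C \to C).
    ((\lnot F \to (F \land C)) \to \lnot F): β-rule — branch into \lnot (\lnot F \to (F \land C))  //  \lnot F.
      branch 2.1 (add \lnot (\lnot F \to (F \land C))):
        \lnot (\lnot F \to (F \land C)): α-rule — add \lnot F, \lnot (F \land C).
        (C \to C): β-rule — branch into \lnot C  //  C.
          branch 2.1.1 (add \lnot C):
            \lnot (F \land C): β-rule — branch into \lnot F  //  \lnot C.
              branch 2.1.1.1 (add \lnot F):
                ○ open, literals {C=0, F=0}.
              branch 2.1.1.2 (add \lnot C):
                ○ open, literals {C=0, F=0}.
          branch 2.1.2 (add C):
            \lnot (F \land C): β-rule — branch into \lnot F  //  \lnot C.
              branch 2.1.2.1 (add \lnot F):
                ○ open, literals {C=1, F=0}.
              branch 2.1.2.2 (add \lnot C):
                × closes — contains both C and \lnot C.
      branch 2.2 (add \lnot F):
        (C \to C): β-rule — branch into \lnot C  //  C.
          branch 2.2.1 (add \lnot C):
            ○ open, literals {C=0, F=0}.
          branch 2.2.2 (add C):
            ○ open, literals {C=1, F=0}.
6 branches closed, 7 open.
Each open branch fixes some atoms; the unmentioned ones are free. Counting distinct full assignments: branch {A=0, B=1, E=1} (C, D, F) contributes 8 new; branch {A=1, B=0, E=0} (C, D, F) contributes 8 new; branch {C=0, F=0} (A, B, D, E) contributes 12 new; branch {C=0, F=0} (A, B, D, E) contributes 0 new; branch {C=1, F=0} (A, B, D, E) contributes 12 new; branch {C=0, F=0} (A, B, D, E) contributes 0 new; branch {C=1, F=0} (A, B, D, E) contributes 0 new. Total: 40.

40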